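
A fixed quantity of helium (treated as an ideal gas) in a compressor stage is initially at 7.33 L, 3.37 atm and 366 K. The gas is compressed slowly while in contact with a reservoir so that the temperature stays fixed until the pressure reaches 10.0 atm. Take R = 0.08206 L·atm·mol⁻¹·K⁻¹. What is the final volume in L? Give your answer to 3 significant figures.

V₂ ≈ 2.47 L

Isothermal, so P V is constant: T₂ = T₁; V₂ = V₁·(P₁/P₂) = 2.470 L.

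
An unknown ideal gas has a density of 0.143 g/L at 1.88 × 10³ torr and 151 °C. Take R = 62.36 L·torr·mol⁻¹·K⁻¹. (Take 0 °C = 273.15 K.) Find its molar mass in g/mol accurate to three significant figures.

ρ = PM/(RT) ⇒ M = ρRT/P = (0.143 × 62.36 × 424.1) / 1.88e+03

M ≈ 2.01 g/mol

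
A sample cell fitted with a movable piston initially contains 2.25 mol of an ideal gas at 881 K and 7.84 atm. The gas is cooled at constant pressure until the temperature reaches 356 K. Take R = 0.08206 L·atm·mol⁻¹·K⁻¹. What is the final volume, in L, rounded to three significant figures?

From PV = nRT: V₁ = nRT₁/P₁ = 20.75 L.
P constant ⇒ V ∝ T: P₂ = P₁; V₂ = V₁·(T₂/T₁) = 8.384 L.

V₂ ≈ 8.38 L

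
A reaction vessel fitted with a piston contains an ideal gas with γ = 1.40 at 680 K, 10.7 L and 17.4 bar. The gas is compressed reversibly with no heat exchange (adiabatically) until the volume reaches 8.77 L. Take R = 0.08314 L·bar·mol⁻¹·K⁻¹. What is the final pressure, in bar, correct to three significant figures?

P₂ ≈ 23.0 bar

Reversible adiabatic, γ = 1.40: T₂ = T₁·(V₁/V₂)^(γ−1) = 736.3 K; P₂ = P₁·(V₁/V₂)^γ = 22.99 bar.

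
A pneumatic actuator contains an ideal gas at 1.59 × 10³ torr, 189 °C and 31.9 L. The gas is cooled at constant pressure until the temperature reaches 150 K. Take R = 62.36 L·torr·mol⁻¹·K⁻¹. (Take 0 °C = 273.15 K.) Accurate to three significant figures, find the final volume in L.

V₂ ≈ 10.4 L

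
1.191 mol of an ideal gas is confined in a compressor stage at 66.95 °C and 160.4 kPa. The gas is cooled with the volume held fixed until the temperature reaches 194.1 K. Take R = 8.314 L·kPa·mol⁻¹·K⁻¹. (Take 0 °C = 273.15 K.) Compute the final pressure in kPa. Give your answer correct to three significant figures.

P₂ ≈ 91.5 kPa

Convert: T₁ = 340.1 K.
From PV = nRT: V₁ = nRT₁/P₁ = 21.00 L.
V constant ⇒ P ∝ T: V₂ = V₁; P₂ = P₁·(T₂/T₁) = 91.54 kPa.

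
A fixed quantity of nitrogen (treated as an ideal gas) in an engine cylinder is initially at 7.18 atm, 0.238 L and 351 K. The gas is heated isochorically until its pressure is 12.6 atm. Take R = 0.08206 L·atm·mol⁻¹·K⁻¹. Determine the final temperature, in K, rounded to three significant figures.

Isochoric, so P/T is constant: V₂ = V₁; T₂ = T₁·(P₂/P₁) = 616.0 K.

T₂ ≈ 616 K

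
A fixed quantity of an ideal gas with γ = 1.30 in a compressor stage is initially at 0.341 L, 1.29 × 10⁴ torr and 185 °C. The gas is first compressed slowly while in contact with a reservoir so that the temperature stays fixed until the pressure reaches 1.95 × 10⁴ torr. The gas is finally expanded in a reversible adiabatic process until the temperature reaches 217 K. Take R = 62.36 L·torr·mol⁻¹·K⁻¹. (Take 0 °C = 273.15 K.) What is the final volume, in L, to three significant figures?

Convert: T₁ = 458.1 K.
T constant ⇒ Boyle's law P V = const: T₂ = T₁; V₂ = V₁·(P₁/P₂) = 0.2256 L.
Reversible adiabatic, γ = 1.30: P₃ = P₂·(T₃/T₂)^(γ/(γ−1)) = 765.0 torr; V₃ = V₂·(T₂/T₃)^(1/(γ−1)) = 2.724 L.

V₃ ≈ 2.72 L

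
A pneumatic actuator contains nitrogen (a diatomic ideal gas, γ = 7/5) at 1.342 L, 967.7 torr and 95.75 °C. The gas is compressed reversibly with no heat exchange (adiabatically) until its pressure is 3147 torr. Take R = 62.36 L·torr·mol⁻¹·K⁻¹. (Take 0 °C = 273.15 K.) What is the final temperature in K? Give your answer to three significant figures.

T₂ ≈ 517 K

Convert: T₁ = 368.9 K.
Adiabatic (γ = 7/5), T V^(γ−1) and P V^γ constant: T₂ = T₁·(P₂/P₁)^((γ−1)/γ) = 516.7 K; V₂ = V₁·(P₁/P₂)^(1/γ) = 0.5780 L.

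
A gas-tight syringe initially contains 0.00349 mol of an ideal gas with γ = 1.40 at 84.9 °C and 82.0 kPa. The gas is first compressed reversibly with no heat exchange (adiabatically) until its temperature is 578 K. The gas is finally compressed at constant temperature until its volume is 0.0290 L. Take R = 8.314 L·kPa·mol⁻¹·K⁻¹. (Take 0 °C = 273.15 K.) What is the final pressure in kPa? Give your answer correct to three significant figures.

Convert: T₁ = 358.0 K.
From PV = nRT: V₁ = nRT₁/P₁ = 0.1267 L.
Adiabatic (γ = 1.40), T V^(γ−1) and P V^γ constant: P₂ = P₁·(T₂/T₁)^(γ/(γ−1)) = 438.3 kPa; V₂ = V₁·(T₁/T₂)^(1/(γ−1)) = 0.03827 L.
T constant ⇒ Boyle's law P V = const: T₃ = T₂; P₃ = P₂·(V₂/V₃) = 578.3 kPa.

P₃ ≈ 578 kPa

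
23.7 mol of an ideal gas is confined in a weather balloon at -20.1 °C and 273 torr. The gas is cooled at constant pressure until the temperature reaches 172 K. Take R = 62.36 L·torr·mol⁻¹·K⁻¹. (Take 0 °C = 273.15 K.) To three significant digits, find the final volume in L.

V₂ ≈ 931 L

Convert: T₁ = 253.0 K.
From PV = nRT: V₁ = nRT₁/P₁ = 1370 L.
Isobaric, so V/T is constant: P₂ = P₁; V₂ = V₁·(T₂/T₁) = 931.2 L.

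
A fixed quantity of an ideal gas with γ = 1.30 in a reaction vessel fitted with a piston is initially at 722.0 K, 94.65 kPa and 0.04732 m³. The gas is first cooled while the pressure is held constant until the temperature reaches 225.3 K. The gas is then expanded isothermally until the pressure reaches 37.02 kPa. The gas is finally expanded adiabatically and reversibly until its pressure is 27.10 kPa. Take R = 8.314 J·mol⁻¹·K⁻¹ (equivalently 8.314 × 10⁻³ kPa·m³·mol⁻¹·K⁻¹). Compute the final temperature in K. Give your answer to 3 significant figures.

P constant ⇒ V ∝ T: P₂ = P₁; V₂ = V₁·(T₂/T₁) = 0.01477 m³.
T constant ⇒ Boyle's law P V = const: T₃ = T₂; V₃ = V₂·(P₂/P₃) = 0.03775 m³.
Adiabatic (γ = 1.30), T V^(γ−1) and P V^γ constant: T₄ = T₃·(P₄/P₃)^((γ−1)/γ) = 209.7 K; V₄ = V₃·(P₃/P₄)^(1/γ) = 0.04799 m³.

T₄ ≈ 210 K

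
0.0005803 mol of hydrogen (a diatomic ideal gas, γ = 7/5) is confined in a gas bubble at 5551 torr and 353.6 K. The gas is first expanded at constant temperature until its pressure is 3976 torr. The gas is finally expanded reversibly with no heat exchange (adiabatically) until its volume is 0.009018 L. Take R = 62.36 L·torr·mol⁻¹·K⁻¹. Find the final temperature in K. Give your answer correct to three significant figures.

T₃ ≈ 234 K

From PV = nRT: V₁ = nRT₁/P₁ = 0.002305 L.
Isothermal, so P V is constant: T₂ = T₁; V₂ = V₁·(P₁/P₂) = 0.003218 L.
Adiabatic (γ = 7/5), T V^(γ−1) and P V^γ constant: T₃ = T₂·(V₂/V₃)^(γ−1) = 234.2 K; P₃ = P₂·(V₂/V₃)^γ = 939.7 torr.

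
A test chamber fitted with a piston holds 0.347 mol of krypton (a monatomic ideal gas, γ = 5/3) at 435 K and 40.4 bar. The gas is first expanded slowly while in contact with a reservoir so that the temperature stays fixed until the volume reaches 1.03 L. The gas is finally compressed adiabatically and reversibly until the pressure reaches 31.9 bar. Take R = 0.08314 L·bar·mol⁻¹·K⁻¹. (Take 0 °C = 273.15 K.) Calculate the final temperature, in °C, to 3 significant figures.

From PV = nRT: V₁ = nRT₁/P₁ = 0.3106 L.
T constant ⇒ Boyle's law P V = const: T₂ = T₁; P₂ = P₁·(V₁/V₂) = 12.18 bar.
Adiabatic (γ = 5/3), T V^(γ−1) and P V^γ constant: T₃ = T₂·(P₃/P₂)^((γ−1)/γ) = 639.3 K; V₃ = V₂·(P₂/P₃)^(1/γ) = 0.5781 L.

T₃ ≈ 366 °C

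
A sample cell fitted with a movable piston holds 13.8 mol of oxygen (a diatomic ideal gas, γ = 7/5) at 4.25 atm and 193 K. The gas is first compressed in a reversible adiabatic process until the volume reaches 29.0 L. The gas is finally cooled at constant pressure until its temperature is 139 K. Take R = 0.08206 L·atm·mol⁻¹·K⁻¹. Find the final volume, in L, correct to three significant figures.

From PV = nRT: V₁ = nRT₁/P₁ = 51.43 L.
Adiabatic (γ = 7/5), T V^(γ−1) and P V^γ constant: T₂ = T₁·(V₁/V₂)^(γ−1) = 242.7 K; P₂ = P₁·(V₁/V₂)^γ = 9.477 atm.
P constant ⇒ V ∝ T: P₃ = P₂; V₃ = V₂·(T₃/T₂) = 16.61 L.

V₃ ≈ 16.6 L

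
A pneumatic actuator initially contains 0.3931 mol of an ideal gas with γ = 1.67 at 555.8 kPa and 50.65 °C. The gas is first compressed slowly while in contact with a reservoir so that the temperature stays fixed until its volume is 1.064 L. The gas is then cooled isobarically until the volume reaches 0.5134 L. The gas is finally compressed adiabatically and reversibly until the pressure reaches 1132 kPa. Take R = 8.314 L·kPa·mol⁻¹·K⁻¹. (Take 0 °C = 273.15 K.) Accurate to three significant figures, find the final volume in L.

Convert: T₁ = 323.8 K.
From PV = nRT: V₁ = nRT₁/P₁ = 1.904 L.
Isothermal, so P V is constant: T₂ = T₁; P₂ = P₁·(V₁/V₂) = 994.6 kPa.
Isobaric, so V/T is constant: P₃ = P₂; T₃ = T₂·(V₃/V₂) = 156.2 K.
Adiabatic (γ = 1.67), T V^(γ−1) and P V^γ constant: T₄ = T₃·(P₄/P₃)^((γ−1)/γ) = 164.6 K; V₄ = V₃·(P₃/P₄)^(1/γ) = 0.4751 L.

V₄ ≈ 0.475 L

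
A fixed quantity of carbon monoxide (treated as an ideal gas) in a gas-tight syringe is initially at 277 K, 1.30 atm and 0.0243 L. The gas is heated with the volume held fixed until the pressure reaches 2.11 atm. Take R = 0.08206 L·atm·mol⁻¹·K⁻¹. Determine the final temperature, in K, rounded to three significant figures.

T₂ ≈ 450 K

V constant ⇒ P ∝ T: V₂ = V₁; T₂ = T₁·(P₂/P₁) = 449.6 K.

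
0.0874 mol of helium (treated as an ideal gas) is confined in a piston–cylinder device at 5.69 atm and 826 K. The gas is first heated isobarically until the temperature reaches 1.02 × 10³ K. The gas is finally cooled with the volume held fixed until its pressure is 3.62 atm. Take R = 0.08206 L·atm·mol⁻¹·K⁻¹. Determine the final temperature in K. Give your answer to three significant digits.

From PV = nRT: V₁ = nRT₁/P₁ = 1.041 L.
P constant ⇒ V ∝ T: P₂ = P₁; V₂ = V₁·(T₂/T₁) = 1.286 L.
Isochoric, so P/T is constant: V₃ = V₂; T₃ = T₂·(P₃/P₂) = 648.9 K.

T₃ ≈ 649 K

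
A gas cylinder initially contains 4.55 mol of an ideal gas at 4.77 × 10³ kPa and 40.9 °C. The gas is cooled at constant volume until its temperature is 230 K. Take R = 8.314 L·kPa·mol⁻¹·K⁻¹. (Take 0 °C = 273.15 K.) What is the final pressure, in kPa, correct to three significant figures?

Convert: T₁ = 314.0 K.
From PV = nRT: V₁ = nRT₁/P₁ = 2.491 L.
Isochoric, so P/T is constant: V₂ = V₁; P₂ = P₁·(T₂/T₁) = 3493 kPa.

P₂ ≈ 3.49e+03 kPa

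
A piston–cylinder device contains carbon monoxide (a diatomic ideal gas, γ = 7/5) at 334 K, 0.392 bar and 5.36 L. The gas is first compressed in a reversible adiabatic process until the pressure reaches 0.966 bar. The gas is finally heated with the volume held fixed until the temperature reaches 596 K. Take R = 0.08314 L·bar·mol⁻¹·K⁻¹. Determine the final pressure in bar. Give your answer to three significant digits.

Adiabatic (γ = 7/5), T V^(γ−1) and P V^γ constant: T₂ = T₁·(P₂/P₁)^((γ−1)/γ) = 432.2 K; V₂ = V₁·(P₁/P₂)^(1/γ) = 2.814 L.
V constant ⇒ P ∝ T: V₃ = V₂; P₃ = P₂·(T₃/T₂) = 1.332 bar.

P₃ ≈ 1.33 bar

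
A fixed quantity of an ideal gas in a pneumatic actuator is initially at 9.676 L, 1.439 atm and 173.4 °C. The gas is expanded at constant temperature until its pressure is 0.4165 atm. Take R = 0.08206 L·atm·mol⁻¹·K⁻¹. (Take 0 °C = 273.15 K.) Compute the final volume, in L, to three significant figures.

Convert: T₁ = 446.5 K.
Isothermal, so P V is constant: T₂ = T₁; V₂ = V₁·(P₁/P₂) = 33.43 L.

V₂ ≈ 33.4 L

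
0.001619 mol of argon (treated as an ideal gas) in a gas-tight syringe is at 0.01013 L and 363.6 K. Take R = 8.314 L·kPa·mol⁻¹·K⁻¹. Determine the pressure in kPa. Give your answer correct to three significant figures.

PV = nRT ⇒ P = nRT/V = (0.001619 × 8.314 × 363.6) / 0.01013

P ≈ 483 kPa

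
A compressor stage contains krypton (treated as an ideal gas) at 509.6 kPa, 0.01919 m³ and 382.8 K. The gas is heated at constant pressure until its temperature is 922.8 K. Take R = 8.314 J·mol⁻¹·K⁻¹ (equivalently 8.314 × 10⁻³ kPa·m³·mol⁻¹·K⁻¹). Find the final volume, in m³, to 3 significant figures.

P constant ⇒ V ∝ T: P₂ = P₁; V₂ = V₁·(T₂/T₁) = 0.04626 m³.

V₂ ≈ 0.0463 m³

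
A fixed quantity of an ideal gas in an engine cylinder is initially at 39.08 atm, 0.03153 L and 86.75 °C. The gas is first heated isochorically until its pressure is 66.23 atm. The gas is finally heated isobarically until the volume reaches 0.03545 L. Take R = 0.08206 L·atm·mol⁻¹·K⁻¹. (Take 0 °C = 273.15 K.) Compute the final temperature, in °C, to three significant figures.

Convert: T₁ = 359.9 K.
Isochoric, so P/T is constant: V₂ = V₁; T₂ = T₁·(P₂/P₁) = 609.9 K.
Isobaric, so V/T is constant: P₃ = P₂; T₃ = T₂·(V₃/V₂) = 685.8 K.

T₃ ≈ 413 °C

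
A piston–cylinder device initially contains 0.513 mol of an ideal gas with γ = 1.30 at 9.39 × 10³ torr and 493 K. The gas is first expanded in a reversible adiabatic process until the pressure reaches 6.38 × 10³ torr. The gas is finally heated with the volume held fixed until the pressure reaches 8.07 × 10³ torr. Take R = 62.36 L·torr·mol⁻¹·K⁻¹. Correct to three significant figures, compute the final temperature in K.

T₃ ≈ 570 K

From PV = nRT: V₁ = nRT₁/P₁ = 1.680 L.
Reversible adiabatic, γ = 1.30: T₂ = T₁·(P₂/P₁)^((γ−1)/γ) = 450.9 K; V₂ = V₁·(P₁/P₂)^(1/γ) = 2.261 L.
V constant ⇒ P ∝ T: V₃ = V₂; T₃ = T₂·(P₃/P₂) = 570.4 K.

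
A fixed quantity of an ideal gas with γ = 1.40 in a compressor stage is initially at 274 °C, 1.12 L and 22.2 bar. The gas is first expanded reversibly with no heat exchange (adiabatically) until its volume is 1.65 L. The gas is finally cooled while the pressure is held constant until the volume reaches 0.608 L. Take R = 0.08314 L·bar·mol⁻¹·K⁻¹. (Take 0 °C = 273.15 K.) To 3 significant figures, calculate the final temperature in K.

Convert: T₁ = 547.1 K.
Reversible adiabatic, γ = 1.40: T₂ = T₁·(V₁/V₂)^(γ−1) = 468.6 K; P₂ = P₁·(V₁/V₂)^γ = 12.91 bar.
Isobaric, so V/T is constant: P₃ = P₂; T₃ = T₂·(V₃/V₂) = 172.7 K.

T₃ ≈ 173 K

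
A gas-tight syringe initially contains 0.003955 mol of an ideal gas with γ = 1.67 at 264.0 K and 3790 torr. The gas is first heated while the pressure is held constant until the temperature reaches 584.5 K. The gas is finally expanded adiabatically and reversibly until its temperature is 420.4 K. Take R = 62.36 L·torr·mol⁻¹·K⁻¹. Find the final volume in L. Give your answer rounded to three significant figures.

From PV = nRT: V₁ = nRT₁/P₁ = 0.01718 L.
Isobaric, so V/T is constant: P₂ = P₁; V₂ = V₁·(T₂/T₁) = 0.03804 L.
Adiabatic (γ = 1.67), T V^(γ−1) and P V^γ constant: P₃ = P₂·(T₃/T₂)^(γ/(γ−1)) = 1667 torr; V₃ = V₂·(T₂/T₃)^(1/(γ−1)) = 0.06220 L.

V₃ ≈ 0.0622 L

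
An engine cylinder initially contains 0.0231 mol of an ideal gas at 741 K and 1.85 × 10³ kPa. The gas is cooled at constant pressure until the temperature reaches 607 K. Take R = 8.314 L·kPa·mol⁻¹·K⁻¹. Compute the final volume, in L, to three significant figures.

From PV = nRT: V₁ = nRT₁/P₁ = 0.07693 L.
P constant ⇒ V ∝ T: P₂ = P₁; V₂ = V₁·(T₂/T₁) = 0.06301 L.

V₂ ≈ 0.0630 L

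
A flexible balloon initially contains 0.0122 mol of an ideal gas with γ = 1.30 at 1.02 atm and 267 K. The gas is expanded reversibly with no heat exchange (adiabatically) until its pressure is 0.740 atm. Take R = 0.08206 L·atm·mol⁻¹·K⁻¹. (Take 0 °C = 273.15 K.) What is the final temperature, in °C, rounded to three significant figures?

T₂ ≈ -25.2 °C

From PV = nRT: V₁ = nRT₁/P₁ = 0.2621 L.
Reversible adiabatic, γ = 1.30: T₂ = T₁·(P₂/P₁)^((γ−1)/γ) = 247.9 K; V₂ = V₁·(P₁/P₂)^(1/γ) = 0.3354 L.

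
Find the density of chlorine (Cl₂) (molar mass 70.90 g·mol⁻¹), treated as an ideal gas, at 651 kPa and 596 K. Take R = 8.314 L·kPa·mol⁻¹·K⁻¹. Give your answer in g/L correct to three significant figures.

ρ ≈ 9.31 g/L

ρ = PM/(RT) = (651 × 70.90) / (8.314 × 596.0)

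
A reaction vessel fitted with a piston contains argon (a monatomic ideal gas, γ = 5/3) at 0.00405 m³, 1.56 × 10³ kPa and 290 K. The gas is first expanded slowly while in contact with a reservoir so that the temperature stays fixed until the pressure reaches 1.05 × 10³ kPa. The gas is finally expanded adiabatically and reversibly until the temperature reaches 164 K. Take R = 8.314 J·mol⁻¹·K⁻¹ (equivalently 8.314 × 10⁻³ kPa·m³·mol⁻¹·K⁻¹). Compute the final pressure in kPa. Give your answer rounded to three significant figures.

P₃ ≈ 253 kPa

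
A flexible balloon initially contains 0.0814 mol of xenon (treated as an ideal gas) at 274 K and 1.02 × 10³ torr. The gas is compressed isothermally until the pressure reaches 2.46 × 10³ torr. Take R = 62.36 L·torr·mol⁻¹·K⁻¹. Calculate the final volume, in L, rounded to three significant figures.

V₂ ≈ 0.565 L

From PV = nRT: V₁ = nRT₁/P₁ = 1.364 L.
T constant ⇒ Boyle's law P V = const: T₂ = T₁; V₂ = V₁·(P₁/P₂) = 0.5654 L.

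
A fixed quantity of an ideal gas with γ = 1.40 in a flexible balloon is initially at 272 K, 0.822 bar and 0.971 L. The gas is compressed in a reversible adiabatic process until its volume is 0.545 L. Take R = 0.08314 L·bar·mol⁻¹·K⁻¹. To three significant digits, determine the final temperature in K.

T₂ ≈ 343 K

Adiabatic (γ = 1.40), T V^(γ−1) and P V^γ constant: T₂ = T₁·(V₁/V₂)^(γ−1) = 342.7 K; P₂ = P₁·(V₁/V₂)^γ = 1.845 bar.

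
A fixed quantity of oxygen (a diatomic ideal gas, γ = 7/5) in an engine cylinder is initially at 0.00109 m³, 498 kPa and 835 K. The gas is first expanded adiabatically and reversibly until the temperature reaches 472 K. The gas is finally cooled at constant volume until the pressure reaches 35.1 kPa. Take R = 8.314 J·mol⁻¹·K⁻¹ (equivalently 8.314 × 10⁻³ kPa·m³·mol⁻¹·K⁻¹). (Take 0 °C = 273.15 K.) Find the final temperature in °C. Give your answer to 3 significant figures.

Adiabatic (γ = 7/5), T V^(γ−1) and P V^γ constant: P₂ = P₁·(T₂/T₁)^(γ/(γ−1)) = 67.63 kPa; V₂ = V₁·(T₁/T₂)^(1/(γ−1)) = 0.004537 m³.
V constant ⇒ P ∝ T: V₃ = V₂; T₃ = T₂·(P₃/P₂) = 245.0 K.

T₃ ≈ -28.2 °C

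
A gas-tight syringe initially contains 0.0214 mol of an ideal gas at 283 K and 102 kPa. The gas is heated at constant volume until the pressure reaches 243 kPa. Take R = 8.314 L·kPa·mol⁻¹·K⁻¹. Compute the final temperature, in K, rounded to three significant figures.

T₂ ≈ 674 K

From PV = nRT: V₁ = nRT₁/P₁ = 0.4936 L.
V constant ⇒ P ∝ T: V₂ = V₁; T₂ = T₁·(P₂/P₁) = 674.2 K.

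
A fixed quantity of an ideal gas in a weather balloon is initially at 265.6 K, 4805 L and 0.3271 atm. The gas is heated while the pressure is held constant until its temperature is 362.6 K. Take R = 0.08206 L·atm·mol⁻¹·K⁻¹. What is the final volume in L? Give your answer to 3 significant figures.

Isobaric, so V/T is constant: P₂ = P₁; V₂ = V₁·(T₂/T₁) = 6560 L.

V₂ ≈ 6.56e+03 L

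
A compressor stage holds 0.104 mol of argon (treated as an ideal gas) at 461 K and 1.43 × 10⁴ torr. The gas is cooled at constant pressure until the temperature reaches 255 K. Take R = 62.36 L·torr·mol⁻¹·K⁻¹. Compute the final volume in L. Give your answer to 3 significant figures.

From PV = nRT: V₁ = nRT₁/P₁ = 0.2091 L.
Isobaric, so V/T is constant: P₂ = P₁; V₂ = V₁·(T₂/T₁) = 0.1156 L.

V₂ ≈ 0.116 L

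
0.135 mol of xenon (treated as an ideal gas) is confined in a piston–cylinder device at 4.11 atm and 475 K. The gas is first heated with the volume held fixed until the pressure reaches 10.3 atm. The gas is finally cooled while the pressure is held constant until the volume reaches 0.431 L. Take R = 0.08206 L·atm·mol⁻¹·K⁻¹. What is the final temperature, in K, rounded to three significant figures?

T₃ ≈ 401 K

From PV = nRT: V₁ = nRT₁/P₁ = 1.280 L.
V constant ⇒ P ∝ T: V₂ = V₁; T₂ = T₁·(P₂/P₁) = 1190 K.
Isobaric, so V/T is constant: P₃ = P₂; T₃ = T₂·(V₃/V₂) = 400.7 K.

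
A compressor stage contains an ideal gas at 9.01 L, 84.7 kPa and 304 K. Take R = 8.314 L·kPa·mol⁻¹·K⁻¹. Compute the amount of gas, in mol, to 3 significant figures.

n ≈ 0.302 mol

PV = nRT ⇒ n = PV/(RT) = (84.7 × 9.01) / (8.314 × 304)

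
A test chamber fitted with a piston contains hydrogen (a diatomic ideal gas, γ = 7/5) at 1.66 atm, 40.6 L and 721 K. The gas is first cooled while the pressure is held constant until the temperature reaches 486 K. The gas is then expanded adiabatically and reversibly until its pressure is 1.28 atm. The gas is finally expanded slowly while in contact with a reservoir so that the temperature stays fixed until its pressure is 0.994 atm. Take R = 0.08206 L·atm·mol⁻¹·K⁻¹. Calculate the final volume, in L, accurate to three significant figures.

V₄ ≈ 42.4 L

P constant ⇒ V ∝ T: P₂ = P₁; V₂ = V₁·(T₂/T₁) = 27.37 L.
Adiabatic (γ = 7/5), T V^(γ−1) and P V^γ constant: T₃ = T₂·(P₃/P₂)^((γ−1)/γ) = 451.2 K; V₃ = V₂·(P₂/P₃)^(1/γ) = 32.95 L.
T constant ⇒ Boyle's law P V = const: T₄ = T₃; V₄ = V₃·(P₃/P₄) = 42.43 L.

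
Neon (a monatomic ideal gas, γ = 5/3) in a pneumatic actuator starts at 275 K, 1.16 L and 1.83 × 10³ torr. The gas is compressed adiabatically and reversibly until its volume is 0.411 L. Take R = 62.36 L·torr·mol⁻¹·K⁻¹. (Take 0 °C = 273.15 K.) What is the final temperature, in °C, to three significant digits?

Reversible adiabatic, γ = 5/3: T₂ = T₁·(V₁/V₂)^(γ−1) = 549.2 K; P₂ = P₁·(V₁/V₂)^γ = 1.032e+04 torr.

T₂ ≈ 276 °C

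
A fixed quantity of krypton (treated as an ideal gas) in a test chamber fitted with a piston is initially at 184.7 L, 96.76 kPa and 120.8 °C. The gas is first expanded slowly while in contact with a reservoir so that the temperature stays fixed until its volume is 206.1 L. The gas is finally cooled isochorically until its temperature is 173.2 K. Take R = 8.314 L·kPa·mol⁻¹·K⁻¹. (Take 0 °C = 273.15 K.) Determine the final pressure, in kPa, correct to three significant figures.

Convert: T₁ = 393.9 K.
Isothermal, so P V is constant: T₂ = T₁; P₂ = P₁·(V₁/V₂) = 86.71 kPa.
V constant ⇒ P ∝ T: V₃ = V₂; P₃ = P₂·(T₃/T₂) = 38.12 kPa.

P₃ ≈ 38.1 kPa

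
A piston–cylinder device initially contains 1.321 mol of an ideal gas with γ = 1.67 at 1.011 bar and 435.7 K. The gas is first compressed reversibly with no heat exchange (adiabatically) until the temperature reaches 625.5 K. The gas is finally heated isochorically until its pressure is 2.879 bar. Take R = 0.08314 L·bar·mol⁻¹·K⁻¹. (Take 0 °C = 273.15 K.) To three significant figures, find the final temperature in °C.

T₃ ≈ 450 °C

From PV = nRT: V₁ = nRT₁/P₁ = 47.33 L.
Reversible adiabatic, γ = 1.67: P₂ = P₁·(T₂/T₁)^(γ/(γ−1)) = 2.490 bar; V₂ = V₁·(T₁/T₂)^(1/(γ−1)) = 27.59 L.
V constant ⇒ P ∝ T: V₃ = V₂; T₃ = T₂·(P₃/P₂) = 723.3 K.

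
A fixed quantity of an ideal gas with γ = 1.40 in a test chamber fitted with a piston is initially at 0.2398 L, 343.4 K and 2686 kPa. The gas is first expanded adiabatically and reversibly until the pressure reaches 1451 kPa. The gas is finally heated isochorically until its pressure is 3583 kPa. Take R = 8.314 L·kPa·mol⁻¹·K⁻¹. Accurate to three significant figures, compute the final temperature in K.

Reversible adiabatic, γ = 1.40: T₂ = T₁·(P₂/P₁)^((γ−1)/γ) = 288.0 K; V₂ = V₁·(P₁/P₂)^(1/γ) = 0.3723 L.
V constant ⇒ P ∝ T: V₃ = V₂; T₃ = T₂·(P₃/P₂) = 711.2 K.

T₃ ≈ 711 K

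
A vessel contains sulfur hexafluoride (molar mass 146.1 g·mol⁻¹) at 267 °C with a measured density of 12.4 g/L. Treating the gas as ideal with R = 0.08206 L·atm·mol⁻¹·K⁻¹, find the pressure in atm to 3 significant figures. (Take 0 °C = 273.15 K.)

ρ = PM/(RT) ⇒ P = ρRT/M = (12.4 × 0.08206 × 540.1) / 146.1

P ≈ 3.76 atm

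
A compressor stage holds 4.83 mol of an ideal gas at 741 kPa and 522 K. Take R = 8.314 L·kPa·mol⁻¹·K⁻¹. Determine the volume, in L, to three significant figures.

V ≈ 28.3 L

PV = nRT ⇒ V = nRT/P = (4.83 × 8.314 × 522) / 741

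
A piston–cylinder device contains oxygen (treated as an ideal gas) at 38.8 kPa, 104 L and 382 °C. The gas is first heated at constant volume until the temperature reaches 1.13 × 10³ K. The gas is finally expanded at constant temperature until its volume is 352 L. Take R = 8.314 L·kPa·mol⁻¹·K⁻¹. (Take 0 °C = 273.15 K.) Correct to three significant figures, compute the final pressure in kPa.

P₃ ≈ 19.8 kPa

Convert: T₁ = 655.1 K.
V constant ⇒ P ∝ T: V₂ = V₁; P₂ = P₁·(T₂/T₁) = 66.92 kPa.
T constant ⇒ Boyle's law P V = const: T₃ = T₂; P₃ = P₂·(V₂/V₃) = 19.77 kPa.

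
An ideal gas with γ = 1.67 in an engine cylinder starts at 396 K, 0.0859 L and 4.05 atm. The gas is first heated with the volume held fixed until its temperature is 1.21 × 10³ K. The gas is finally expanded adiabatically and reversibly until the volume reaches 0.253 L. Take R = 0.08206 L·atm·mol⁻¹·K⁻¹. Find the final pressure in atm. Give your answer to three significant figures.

Isochoric, so P/T is constant: V₂ = V₁; P₂ = P₁·(T₂/T₁) = 12.37 atm.
Adiabatic (γ = 1.67), T V^(γ−1) and P V^γ constant: T₃ = T₂·(V₂/V₃)^(γ−1) = 586.8 K; P₃ = P₂·(V₂/V₃)^γ = 2.038 atm.

P₃ ≈ 2.04 atm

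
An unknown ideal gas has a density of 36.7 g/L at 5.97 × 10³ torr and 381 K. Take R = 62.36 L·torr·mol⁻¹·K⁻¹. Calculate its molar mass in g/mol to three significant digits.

M ≈ 146 g/mol

ρ = PM/(RT) ⇒ M = ρRT/P = (36.7 × 62.36 × 381.0) / 5.97e+03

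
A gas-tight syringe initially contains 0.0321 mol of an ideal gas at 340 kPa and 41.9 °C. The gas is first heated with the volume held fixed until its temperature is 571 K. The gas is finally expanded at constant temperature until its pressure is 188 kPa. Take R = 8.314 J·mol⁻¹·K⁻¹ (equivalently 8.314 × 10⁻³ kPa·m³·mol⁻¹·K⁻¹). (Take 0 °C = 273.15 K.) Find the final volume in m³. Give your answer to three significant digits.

V₃ ≈ 0.000811 m³

Convert: T₁ = 315.0 K.
From PV = nRT: V₁ = nRT₁/P₁ = 0.0002473 m³.
V constant ⇒ P ∝ T: V₂ = V₁; P₂ = P₁·(T₂/T₁) = 616.2 kPa.
T constant ⇒ Boyle's law P V = const: T₃ = T₂; V₃ = V₂·(P₂/P₃) = 0.0008106 m³.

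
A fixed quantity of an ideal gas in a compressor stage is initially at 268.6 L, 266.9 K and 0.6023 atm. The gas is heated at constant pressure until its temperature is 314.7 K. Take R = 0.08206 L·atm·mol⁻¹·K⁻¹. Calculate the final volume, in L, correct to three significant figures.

Isobaric, so V/T is constant: P₂ = P₁; V₂ = V₁·(T₂/T₁) = 316.7 L.

V₂ ≈ 317 L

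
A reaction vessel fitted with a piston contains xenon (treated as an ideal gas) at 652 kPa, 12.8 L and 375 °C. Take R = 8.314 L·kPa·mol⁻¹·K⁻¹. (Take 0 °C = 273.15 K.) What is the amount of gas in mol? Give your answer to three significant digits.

n ≈ 1.55 mol

Convert: T = 648.15 K.
PV = nRT ⇒ n = PV/(RT) = (652 × 12.8) / (8.314 × 648.15)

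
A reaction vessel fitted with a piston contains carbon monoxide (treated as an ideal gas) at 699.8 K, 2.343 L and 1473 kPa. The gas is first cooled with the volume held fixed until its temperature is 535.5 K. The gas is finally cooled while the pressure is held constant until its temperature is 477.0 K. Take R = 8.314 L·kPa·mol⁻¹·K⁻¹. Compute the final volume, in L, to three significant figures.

Isochoric, so P/T is constant: V₂ = V₁; P₂ = P₁·(T₂/T₁) = 1127 kPa.
Isobaric, so V/T is constant: P₃ = P₂; V₃ = V₂·(T₃/T₂) = 2.087 L.

V₃ ≈ 2.09 L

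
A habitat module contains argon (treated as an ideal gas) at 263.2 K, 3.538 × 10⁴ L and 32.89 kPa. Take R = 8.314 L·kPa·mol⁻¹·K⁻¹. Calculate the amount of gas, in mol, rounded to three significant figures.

n ≈ 532 mol

PV = nRT ⇒ n = PV/(RT) = (32.89 × 3.538e+04) / (8.314 × 263.2)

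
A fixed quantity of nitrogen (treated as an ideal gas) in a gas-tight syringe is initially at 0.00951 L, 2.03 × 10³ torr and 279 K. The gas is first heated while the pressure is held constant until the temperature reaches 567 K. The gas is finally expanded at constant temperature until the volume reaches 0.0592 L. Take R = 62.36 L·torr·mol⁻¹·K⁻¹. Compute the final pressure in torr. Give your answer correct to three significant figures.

P₃ ≈ 663 torr

Isobaric, so V/T is constant: P₂ = P₁; V₂ = V₁·(T₂/T₁) = 0.01933 L.
T constant ⇒ Boyle's law P V = const: T₃ = T₂; P₃ = P₂·(V₂/V₃) = 662.7 torr.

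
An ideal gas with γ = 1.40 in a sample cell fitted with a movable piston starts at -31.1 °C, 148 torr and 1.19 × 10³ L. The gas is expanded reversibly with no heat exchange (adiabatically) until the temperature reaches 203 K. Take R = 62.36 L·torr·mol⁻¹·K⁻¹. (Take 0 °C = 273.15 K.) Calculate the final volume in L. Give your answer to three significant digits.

Convert: T₁ = 242.0 K.
Adiabatic (γ = 1.40), T V^(γ−1) and P V^γ constant: P₂ = P₁·(T₂/T₁)^(γ/(γ−1)) = 79.95 torr; V₂ = V₁·(T₁/T₂)^(1/(γ−1)) = 1847 L.

V₂ ≈ 1.85e+03 L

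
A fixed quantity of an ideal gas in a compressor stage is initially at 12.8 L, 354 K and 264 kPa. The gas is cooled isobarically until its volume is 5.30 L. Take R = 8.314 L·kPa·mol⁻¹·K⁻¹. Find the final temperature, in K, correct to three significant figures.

T₂ ≈ 147 K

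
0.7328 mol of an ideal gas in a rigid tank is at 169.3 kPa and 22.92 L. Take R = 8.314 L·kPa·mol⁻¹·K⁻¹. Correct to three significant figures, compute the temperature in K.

T ≈ 637 K

PV = nRT ⇒ T = PV/(nR) = (169.3 × 22.92) / (0.7328 × 8.314)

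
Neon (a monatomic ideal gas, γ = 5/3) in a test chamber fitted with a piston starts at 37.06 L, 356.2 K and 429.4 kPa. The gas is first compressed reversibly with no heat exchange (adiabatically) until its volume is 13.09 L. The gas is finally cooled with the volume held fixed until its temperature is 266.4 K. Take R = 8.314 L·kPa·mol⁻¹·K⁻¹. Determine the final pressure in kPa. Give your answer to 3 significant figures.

P₃ ≈ 909 kPa

Reversible adiabatic, γ = 5/3: T₂ = T₁·(V₁/V₂)^(γ−1) = 712.9 K; P₂ = P₁·(V₁/V₂)^γ = 2433 kPa.
V constant ⇒ P ∝ T: V₃ = V₂; P₃ = P₂·(T₃/T₂) = 909.2 kPa.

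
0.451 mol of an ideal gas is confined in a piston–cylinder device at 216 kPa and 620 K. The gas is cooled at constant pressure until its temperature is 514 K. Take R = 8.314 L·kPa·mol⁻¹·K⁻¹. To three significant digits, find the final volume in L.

V₂ ≈ 8.92 L

From PV = nRT: V₁ = nRT₁/P₁ = 10.76 L.
P constant ⇒ V ∝ T: P₂ = P₁; V₂ = V₁·(T₂/T₁) = 8.923 L.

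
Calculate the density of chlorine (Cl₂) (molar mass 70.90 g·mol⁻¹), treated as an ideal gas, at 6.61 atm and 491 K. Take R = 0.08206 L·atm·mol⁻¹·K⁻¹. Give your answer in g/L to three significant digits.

ρ ≈ 11.6 g/L

ρ = PM/(RT) = (6.61 × 70.90) / (0.08206 × 491.0)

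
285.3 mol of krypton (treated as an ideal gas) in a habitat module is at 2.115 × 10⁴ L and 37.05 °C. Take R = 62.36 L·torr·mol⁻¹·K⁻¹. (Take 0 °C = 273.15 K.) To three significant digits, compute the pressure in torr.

Convert: T = 310.20 K.
PV = nRT ⇒ P = nRT/V = (285.3 × 62.36 × 310.20) / 2.115e+04

P ≈ 261 torr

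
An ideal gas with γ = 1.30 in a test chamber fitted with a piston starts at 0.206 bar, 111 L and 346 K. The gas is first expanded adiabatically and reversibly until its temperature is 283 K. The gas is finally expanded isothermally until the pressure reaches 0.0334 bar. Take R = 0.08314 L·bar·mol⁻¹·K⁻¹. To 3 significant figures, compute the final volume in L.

V₃ ≈ 560 L

Reversible adiabatic, γ = 1.30: P₂ = P₁·(T₂/T₁)^(γ/(γ−1)) = 0.08622 bar; V₂ = V₁·(T₁/T₂)^(1/(γ−1)) = 216.9 L.
T constant ⇒ Boyle's law P V = const: T₃ = T₂; V₃ = V₂·(P₂/P₃) = 560.0 L.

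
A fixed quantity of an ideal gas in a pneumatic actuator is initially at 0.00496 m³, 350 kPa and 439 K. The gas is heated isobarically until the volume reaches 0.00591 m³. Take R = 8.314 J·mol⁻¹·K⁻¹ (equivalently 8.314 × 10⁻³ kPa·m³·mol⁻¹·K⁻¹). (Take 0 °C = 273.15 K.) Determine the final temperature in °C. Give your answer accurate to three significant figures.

Isobaric, so V/T is constant: P₂ = P₁; T₂ = T₁·(V₂/V₁) = 523.1 K.

T₂ ≈ 250 °C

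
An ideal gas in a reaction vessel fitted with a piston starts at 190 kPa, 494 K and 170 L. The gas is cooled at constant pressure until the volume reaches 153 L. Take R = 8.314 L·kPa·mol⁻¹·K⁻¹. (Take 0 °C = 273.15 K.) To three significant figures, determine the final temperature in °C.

T₂ ≈ 171 °C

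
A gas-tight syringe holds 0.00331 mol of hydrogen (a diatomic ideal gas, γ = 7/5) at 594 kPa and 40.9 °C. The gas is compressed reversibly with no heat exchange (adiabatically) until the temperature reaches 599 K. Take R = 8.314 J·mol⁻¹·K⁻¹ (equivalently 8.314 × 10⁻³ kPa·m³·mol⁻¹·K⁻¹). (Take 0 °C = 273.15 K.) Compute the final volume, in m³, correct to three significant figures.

Convert: T₁ = 314.0 K.
From PV = nRT: V₁ = nRT₁/P₁ = 1.455e-05 m³.
Reversible adiabatic, γ = 7/5: P₂ = P₁·(T₂/T₁)^(γ/(γ−1)) = 5692 kPa; V₂ = V₁·(T₁/T₂)^(1/(γ−1)) = 2.896e-06 m³.

V₂ ≈ 2.90e-06 m³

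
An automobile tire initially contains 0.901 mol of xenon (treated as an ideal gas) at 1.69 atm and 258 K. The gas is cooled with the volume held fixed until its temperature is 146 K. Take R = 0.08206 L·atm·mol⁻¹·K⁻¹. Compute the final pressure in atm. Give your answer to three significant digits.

From PV = nRT: V₁ = nRT₁/P₁ = 11.29 L.
V constant ⇒ P ∝ T: V₂ = V₁; P₂ = P₁·(T₂/T₁) = 0.9564 atm.

P₂ ≈ 0.956 atm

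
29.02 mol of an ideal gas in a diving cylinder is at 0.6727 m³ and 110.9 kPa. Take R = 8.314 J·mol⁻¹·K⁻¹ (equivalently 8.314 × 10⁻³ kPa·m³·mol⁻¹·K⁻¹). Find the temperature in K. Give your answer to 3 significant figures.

T ≈ 309 K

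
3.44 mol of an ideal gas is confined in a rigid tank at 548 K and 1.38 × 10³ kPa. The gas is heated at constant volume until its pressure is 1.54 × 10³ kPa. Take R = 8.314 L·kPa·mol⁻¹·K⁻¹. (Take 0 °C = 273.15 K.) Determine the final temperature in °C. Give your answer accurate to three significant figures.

T₂ ≈ 338 °C

From PV = nRT: V₁ = nRT₁/P₁ = 11.36 L.
Isochoric, so P/T is constant: V₂ = V₁; T₂ = T₁·(P₂/P₁) = 611.5 K.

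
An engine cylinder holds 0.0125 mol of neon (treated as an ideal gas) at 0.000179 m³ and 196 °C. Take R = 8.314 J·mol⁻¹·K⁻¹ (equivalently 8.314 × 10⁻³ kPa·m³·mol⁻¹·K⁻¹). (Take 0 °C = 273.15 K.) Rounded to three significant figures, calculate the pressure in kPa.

P ≈ 272 kPa

Convert: T = 469.15 K.
PV = nRT ⇒ P = nRT/V = (0.0125 × 8.314 × 10⁻³ × 469.15) / 0.000179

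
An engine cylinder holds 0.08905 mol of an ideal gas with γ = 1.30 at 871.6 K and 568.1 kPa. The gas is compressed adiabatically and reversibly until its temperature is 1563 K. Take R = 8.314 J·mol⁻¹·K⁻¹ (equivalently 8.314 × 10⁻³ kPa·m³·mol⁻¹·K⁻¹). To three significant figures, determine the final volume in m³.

From PV = nRT: V₁ = nRT₁/P₁ = 0.001136 m³.
Adiabatic (γ = 1.30), T V^(γ−1) and P V^γ constant: P₂ = P₁·(T₂/T₁)^(γ/(γ−1)) = 7137 kPa; V₂ = V₁·(T₁/T₂)^(1/(γ−1)) = 0.0001621 m³.

V₂ ≈ 0.000162 m³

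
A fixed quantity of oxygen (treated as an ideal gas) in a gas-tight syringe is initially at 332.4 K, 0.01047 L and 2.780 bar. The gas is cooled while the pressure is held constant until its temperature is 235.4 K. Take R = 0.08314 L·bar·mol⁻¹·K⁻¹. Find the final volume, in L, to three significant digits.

V₂ ≈ 0.00741 L

Isobaric, so V/T is constant: P₂ = P₁; V₂ = V₁·(T₂/T₁) = 0.007415 L.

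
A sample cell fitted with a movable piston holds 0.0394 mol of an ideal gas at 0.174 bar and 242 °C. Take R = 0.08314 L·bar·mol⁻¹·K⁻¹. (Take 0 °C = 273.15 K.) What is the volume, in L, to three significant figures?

Convert: T = 515.15 K.
PV = nRT ⇒ V = nRT/P = (0.0394 × 0.08314 × 515.15) / 0.174

V ≈ 9.70 L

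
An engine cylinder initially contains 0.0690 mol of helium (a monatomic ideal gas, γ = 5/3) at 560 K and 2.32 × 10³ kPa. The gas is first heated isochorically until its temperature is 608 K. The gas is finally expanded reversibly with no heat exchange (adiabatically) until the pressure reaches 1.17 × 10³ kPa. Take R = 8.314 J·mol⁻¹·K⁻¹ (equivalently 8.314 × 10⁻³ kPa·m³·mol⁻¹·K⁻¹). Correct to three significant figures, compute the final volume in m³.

From PV = nRT: V₁ = nRT₁/P₁ = 0.0001385 m³.
V constant ⇒ P ∝ T: V₂ = V₁; P₂ = P₁·(T₂/T₁) = 2519 kPa.
Reversible adiabatic, γ = 5/3: T₃ = T₂·(P₃/P₂)^((γ−1)/γ) = 447.4 K; V₃ = V₂·(P₂/P₃)^(1/γ) = 0.0002194 m³.

V₃ ≈ 0.000219 m³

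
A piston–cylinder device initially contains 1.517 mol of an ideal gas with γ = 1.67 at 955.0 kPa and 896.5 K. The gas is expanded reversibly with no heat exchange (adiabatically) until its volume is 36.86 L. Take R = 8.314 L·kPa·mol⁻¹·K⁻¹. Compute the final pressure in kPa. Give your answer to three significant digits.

P₂ ≈ 143 kPa

From PV = nRT: V₁ = nRT₁/P₁ = 11.84 L.
Reversible adiabatic, γ = 1.67: T₂ = T₁·(V₁/V₂)^(γ−1) = 418.9 K; P₂ = P₁·(V₁/V₂)^γ = 143.3 kPa.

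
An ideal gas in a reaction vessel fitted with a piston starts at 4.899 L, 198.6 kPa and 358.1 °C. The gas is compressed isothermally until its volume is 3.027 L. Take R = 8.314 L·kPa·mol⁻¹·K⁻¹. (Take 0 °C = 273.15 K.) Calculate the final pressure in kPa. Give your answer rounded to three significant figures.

Convert: T₁ = 631.2 K.
T constant ⇒ Boyle's law P V = const: T₂ = T₁; P₂ = P₁·(V₁/V₂) = 321.4 kPa.

P₂ ≈ 321 kPa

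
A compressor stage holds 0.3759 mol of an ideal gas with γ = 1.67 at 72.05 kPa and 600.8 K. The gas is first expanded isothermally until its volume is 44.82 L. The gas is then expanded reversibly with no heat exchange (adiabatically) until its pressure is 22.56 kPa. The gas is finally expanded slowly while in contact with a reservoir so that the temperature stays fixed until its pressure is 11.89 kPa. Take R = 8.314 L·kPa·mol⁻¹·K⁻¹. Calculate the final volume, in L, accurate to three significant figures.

From PV = nRT: V₁ = nRT₁/P₁ = 26.06 L.
T constant ⇒ Boyle's law P V = const: T₂ = T₁; P₂ = P₁·(V₁/V₂) = 41.89 kPa.
Reversible adiabatic, γ = 1.67: T₃ = T₂·(P₃/P₂)^((γ−1)/γ) = 468.7 K; V₃ = V₂·(P₂/P₃)^(1/γ) = 64.93 L.
Isothermal, so P V is constant: T₄ = T₃; V₄ = V₃·(P₃/P₄) = 123.2 L.

V₄ ≈ 123 L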